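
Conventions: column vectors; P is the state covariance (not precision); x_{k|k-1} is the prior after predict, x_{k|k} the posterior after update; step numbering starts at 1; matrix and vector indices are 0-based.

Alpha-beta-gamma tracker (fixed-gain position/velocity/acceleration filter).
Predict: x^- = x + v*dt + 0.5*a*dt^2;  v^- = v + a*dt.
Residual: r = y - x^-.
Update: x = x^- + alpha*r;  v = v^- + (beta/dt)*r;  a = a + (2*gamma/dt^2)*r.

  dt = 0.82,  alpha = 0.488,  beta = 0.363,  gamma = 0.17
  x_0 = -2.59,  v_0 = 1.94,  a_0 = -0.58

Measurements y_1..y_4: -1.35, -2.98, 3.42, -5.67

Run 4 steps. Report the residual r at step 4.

resid = -6.9541

step 1: x_pred=-1.1942  r=-0.1558  x^+=-1.2702  v^+=1.3954  a^+=-0.6588
step 2: x_pred=-0.3475  r=-2.6325  x^+=-1.6321  v^+=-0.3102  a^+=-1.9899
step 3: x_pred=-2.5555  r=5.9755  x^+=0.3606  v^+=0.7033  a^+=1.0316
step 4: x_pred=1.2841  r=-6.9541  x^+=-2.1095  v^+=-1.5292  a^+=-2.4848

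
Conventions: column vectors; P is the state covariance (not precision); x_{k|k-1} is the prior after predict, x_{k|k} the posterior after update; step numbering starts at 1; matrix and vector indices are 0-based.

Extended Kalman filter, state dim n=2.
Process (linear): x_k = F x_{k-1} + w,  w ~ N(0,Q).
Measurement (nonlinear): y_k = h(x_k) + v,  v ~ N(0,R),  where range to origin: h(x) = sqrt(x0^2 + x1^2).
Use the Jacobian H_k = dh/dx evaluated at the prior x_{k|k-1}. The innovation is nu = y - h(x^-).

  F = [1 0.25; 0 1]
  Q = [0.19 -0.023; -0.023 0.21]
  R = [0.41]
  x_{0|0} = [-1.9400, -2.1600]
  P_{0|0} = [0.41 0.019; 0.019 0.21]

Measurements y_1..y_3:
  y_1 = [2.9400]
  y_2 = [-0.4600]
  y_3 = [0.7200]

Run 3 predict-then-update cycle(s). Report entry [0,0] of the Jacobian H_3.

step 1: x^-=[-2.4800, -2.1600]  P^-=[0.6226 0.0485; 0.0485 0.4200]  H_jac=[-0.7541 -0.6568]  S=[0.9933]  K=[-0.5048; -0.3145]  nu=[-0.3488]  x^+=[-2.3040, -2.0503]  P^+=[0.3696 -0.1092; -0.1092 0.3217]
step 2: x^-=[-2.8165, -2.0503]  P^-=[0.5251 -0.0518; -0.0518 0.5317]  H_jac=[-0.8085 -0.5885]  S=[0.8881]  K=[-0.4437; -0.3052]  nu=[-3.9438]  x^+=[-1.0668, -0.8465]  P^+=[0.3502 -0.1720; -0.1720 0.4490]
step 3: x^-=[-1.2784, -0.8465]  P^-=[0.4823 -0.0828; -0.0828 0.6590]  H_jac=[-0.8338 -0.5521]  S=[0.8699]  K=[-0.4097; -0.3389]  nu=[-0.8133]  x^+=[-0.9452, -0.5709]  P^+=[0.3363 -0.2036; -0.2036 0.5591]

H_jac[0,0] = -0.8338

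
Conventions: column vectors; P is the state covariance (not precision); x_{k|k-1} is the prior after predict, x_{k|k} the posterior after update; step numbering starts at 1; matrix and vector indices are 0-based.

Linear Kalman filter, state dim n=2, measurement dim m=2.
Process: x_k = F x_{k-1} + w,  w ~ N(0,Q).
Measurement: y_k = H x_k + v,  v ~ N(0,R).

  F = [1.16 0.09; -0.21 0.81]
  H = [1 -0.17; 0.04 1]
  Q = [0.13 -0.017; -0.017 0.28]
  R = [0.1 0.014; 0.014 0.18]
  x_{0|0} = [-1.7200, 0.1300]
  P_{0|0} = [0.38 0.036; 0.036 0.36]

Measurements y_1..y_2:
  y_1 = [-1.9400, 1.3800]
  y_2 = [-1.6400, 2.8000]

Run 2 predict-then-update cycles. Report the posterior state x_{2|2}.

step 1: x^-=[-1.9835, 0.4665]  P^-=[0.6518 -0.0502; -0.0502 0.5207]  S=[0.7839 -0.0983; -0.0983 0.6977]  K=[0.8531 0.0856; -0.0852 0.7314]  nu=[0.1228, 0.9928]  x^+=[-1.7937, 1.1822]  P^+=[0.0905 0.0237; 0.0237 0.1295]
step 2: x^-=[-1.9743, 1.3343]  P^-=[0.2578 -0.0078; -0.0078 0.3609]  S=[0.3709 -0.0447; -0.0447 0.5407]  K=[0.7063 0.0632; -0.1069 0.6580]  nu=[0.5612, 1.5447]  x^+=[-1.4804, 2.2907]  P^+=[0.0746 0.0183; 0.0183 0.1162]

x_post = [-1.4804, 2.2907]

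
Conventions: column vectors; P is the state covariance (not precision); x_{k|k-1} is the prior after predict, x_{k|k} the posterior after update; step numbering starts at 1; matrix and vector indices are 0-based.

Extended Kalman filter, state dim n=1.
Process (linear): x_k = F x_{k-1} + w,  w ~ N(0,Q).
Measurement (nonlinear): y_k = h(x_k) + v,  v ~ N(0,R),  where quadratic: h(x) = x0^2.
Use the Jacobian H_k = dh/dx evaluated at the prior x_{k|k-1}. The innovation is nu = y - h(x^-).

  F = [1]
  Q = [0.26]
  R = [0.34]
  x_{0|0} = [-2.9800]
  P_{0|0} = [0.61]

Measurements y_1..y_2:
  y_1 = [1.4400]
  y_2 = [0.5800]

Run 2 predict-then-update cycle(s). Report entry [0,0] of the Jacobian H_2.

H_jac[0,0] = -3.4904

step 1: x^-=[-2.9800]  P^-=[0.8700]  H_jac=[-5.9600]  S=[31.2438]  K=[-0.1660]  nu=[-7.4404]  x^+=[-1.7452]  P^+=[0.0095]
step 2: x^-=[-1.7452]  P^-=[0.2695]  H_jac=[-3.4904]  S=[3.6229]  K=[-0.2596]  nu=[-2.4657]  x^+=[-1.1051]  P^+=[0.0253]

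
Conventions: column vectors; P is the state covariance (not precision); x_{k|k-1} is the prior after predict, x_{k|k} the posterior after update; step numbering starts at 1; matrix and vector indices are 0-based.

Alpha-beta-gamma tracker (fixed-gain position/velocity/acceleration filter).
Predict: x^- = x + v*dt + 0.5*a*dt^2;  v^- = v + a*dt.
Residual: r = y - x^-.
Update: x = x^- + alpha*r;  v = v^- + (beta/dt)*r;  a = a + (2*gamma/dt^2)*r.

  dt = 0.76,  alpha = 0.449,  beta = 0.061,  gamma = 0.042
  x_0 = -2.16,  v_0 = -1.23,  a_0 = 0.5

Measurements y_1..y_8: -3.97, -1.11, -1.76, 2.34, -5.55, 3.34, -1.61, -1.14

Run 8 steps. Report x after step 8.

x_post = 1.4801

step 1: x_pred=-2.9504  r=-1.0196  x^+=-3.4082  v^+=-0.9318  a^+=0.3517
step 2: x_pred=-4.0148  r=2.9048  x^+=-2.7106  v^+=-0.4314  a^+=0.7742
step 3: x_pred=-2.8148  r=1.0548  x^+=-2.3412  v^+=0.2417  a^+=0.9276
step 4: x_pred=-1.8897  r=4.2297  x^+=0.0095  v^+=1.2861  a^+=1.5427
step 5: x_pred=1.4324  r=-6.9824  x^+=-1.7027  v^+=1.8981  a^+=0.5272
step 6: x_pred=-0.1079  r=3.4479  x^+=1.4402  v^+=2.5755  a^+=1.0287
step 7: x_pred=3.6947  r=-5.3047  x^+=1.3129  v^+=2.9316  a^+=0.2572
step 8: x_pred=3.6152  r=-4.7552  x^+=1.4801  v^+=2.7454  a^+=-0.4343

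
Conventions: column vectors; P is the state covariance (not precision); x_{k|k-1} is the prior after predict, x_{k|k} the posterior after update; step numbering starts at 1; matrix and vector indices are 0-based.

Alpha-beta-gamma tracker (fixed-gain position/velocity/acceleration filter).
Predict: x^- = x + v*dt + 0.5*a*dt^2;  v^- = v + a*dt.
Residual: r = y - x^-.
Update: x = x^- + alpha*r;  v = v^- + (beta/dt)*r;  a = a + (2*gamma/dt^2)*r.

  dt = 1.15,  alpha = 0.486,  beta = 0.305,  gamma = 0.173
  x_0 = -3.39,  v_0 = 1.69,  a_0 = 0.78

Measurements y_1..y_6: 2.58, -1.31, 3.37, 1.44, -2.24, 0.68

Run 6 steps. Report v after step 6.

step 1: x_pred=-0.9307  r=3.5107  x^+=0.7755  v^+=3.5181  a^+=1.6985
step 2: x_pred=5.9444  r=-7.2544  x^+=2.4188  v^+=3.5474  a^+=-0.1995
step 3: x_pred=6.3664  r=-2.9964  x^+=4.9101  v^+=2.5233  a^+=-0.9834
step 4: x_pred=7.1617  r=-5.7217  x^+=4.3809  v^+=-0.1251  a^+=-2.4803
step 5: x_pred=2.5970  r=-4.8370  x^+=0.2462  v^+=-4.2603  a^+=-3.7458
step 6: x_pred=-7.1300  r=7.8100  x^+=-3.3344  v^+=-6.4966  a^+=-1.7025

v_post = -6.4966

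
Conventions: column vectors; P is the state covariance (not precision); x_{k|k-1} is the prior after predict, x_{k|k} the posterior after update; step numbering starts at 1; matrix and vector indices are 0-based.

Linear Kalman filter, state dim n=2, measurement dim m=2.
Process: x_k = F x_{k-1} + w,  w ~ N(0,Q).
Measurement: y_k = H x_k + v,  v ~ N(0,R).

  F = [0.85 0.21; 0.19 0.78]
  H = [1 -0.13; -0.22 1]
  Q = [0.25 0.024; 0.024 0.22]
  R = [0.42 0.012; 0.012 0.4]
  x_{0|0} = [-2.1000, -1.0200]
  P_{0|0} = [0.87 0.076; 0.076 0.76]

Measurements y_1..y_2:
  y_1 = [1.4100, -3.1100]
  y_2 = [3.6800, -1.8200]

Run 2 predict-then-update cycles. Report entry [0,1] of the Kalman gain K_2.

step 1: x^-=[-1.9992, -1.1946]  P^-=[0.9392 0.3424; 0.3424 0.7363]  S=[1.2826 0.0619; 0.0619 1.0311]  K=[0.6932 0.0901; 0.1619 0.6313]  nu=[3.2539, -2.3552]  x^+=[0.0442, -2.1548]  P^+=[0.3068 0.1118; 0.1118 0.2791]
step 2: x^-=[-0.4149, -1.6723]  P^-=[0.5239 0.1979; 0.1979 0.4340]  S=[0.8998 0.0439; 0.0439 0.7723]  K=[0.5500 0.0757; 0.1329 0.4981]  nu=[3.8775, -0.2390]  x^+=[1.6994, -1.2759]  P^+=[0.2437 0.0905; 0.0905 0.2207]

K[0,1] = 0.0757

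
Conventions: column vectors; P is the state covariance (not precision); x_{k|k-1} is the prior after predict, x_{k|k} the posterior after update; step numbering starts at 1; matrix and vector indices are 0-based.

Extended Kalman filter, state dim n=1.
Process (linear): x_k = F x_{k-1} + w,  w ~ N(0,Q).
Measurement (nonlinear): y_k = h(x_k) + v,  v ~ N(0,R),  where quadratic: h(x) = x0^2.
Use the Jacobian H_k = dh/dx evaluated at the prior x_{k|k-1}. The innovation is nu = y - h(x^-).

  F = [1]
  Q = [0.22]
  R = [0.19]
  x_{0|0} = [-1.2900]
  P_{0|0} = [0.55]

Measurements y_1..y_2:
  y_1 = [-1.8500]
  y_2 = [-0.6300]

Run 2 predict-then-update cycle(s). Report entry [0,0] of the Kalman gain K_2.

K[0,0] = 0.0607

step 1: x^-=[-1.2900]  P^-=[0.7700]  H_jac=[-2.5800]  S=[5.3154]  K=[-0.3737]  nu=[-3.5141]  x^+=[0.0234]  P^+=[0.0275]
step 2: x^-=[0.0234]  P^-=[0.2475]  H_jac=[0.0467]  S=[0.1905]  K=[0.0607]  nu=[-0.6305]  x^+=[-0.0149]  P^+=[0.2468]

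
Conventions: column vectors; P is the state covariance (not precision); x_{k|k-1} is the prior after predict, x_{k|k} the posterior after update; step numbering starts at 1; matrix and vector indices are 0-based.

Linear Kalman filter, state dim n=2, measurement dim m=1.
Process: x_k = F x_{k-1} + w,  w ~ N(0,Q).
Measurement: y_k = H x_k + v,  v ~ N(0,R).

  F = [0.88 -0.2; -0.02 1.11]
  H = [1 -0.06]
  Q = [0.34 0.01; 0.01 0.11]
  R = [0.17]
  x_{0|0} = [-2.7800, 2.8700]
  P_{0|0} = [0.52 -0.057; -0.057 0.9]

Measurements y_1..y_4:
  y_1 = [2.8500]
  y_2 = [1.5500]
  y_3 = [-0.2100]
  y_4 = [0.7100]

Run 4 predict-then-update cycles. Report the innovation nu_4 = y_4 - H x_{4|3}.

step 1: x^-=[-3.0204, 3.2413]  P^-=[0.7988 -0.2549; -0.2549 1.2216]  S=[1.0037]  K=[0.8110; -0.3269]  nu=[6.0649]  x^+=[1.8983, 1.2585]  P^+=[0.1385 0.0113; 0.0113 1.1143]
step 2: x^-=[1.4188, 1.3589]  P^-=[0.4879 -0.2288; -0.2288 1.4825]  S=[0.6907]  K=[0.7263; -0.4600]  nu=[0.2127]  x^+=[1.5733, 1.2611]  P^+=[0.1236 0.0020; 0.0020 1.3364]
step 3: x^-=[1.1323, 1.3684]  P^-=[0.4885 -0.2869; -0.2869 1.7565]  S=[0.6992]  K=[0.7232; -0.5611]  nu=[-1.2602]  x^+=[0.2209, 2.0754]  P^+=[0.1228 -0.0032; -0.0032 1.5364]
step 4: x^-=[-0.2207, 2.2993]  P^-=[0.4976 -0.3364; -0.3364 2.0032]  S=[0.7152]  K=[0.7240; -0.6384]  nu=[1.0686]  x^+=[0.5530, 1.6171]  P^+=[0.1227 -0.0058; -0.0058 1.7118]

innov = [1.0686]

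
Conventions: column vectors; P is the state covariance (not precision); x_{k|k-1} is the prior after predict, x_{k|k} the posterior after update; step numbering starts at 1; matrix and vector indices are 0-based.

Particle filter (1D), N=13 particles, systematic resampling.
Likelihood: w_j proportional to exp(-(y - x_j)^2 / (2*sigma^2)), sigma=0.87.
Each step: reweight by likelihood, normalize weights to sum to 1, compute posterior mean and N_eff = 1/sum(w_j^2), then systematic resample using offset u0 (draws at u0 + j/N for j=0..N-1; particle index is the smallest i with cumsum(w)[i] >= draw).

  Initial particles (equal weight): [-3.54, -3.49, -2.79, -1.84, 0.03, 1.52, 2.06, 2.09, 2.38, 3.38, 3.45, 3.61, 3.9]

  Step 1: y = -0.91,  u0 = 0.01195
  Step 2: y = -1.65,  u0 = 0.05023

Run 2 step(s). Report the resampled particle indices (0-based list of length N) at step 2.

step 1: w=[0.0082, 0.0097, 0.0763, 0.4452, 0.4397, 0.0159, 0.0023, 0.0021, 0.0006, 0.0000, 0.0000, 0.0000, 0.0000]  mean=-1.0468  Neff=2.5142  idx=[1, 2, 3, 3, 3, 3, 3, 4, 4, 4, 4, 4, 4]
step 2: w=[0.0168, 0.0668, 0.1539, 0.1539, 0.1539, 0.1539, 0.1539, 0.0244, 0.0244, 0.0244, 0.0244, 0.0244, 0.0244]  mean=-1.6571  Neff=7.8847  idx=[1, 2, 2, 3, 3, 4, 4, 5, 5, 6, 6, 8, 11]

resampled_idx = [1, 2, 2, 3, 3, 4, 4, 5, 5, 6, 6, 8, 11]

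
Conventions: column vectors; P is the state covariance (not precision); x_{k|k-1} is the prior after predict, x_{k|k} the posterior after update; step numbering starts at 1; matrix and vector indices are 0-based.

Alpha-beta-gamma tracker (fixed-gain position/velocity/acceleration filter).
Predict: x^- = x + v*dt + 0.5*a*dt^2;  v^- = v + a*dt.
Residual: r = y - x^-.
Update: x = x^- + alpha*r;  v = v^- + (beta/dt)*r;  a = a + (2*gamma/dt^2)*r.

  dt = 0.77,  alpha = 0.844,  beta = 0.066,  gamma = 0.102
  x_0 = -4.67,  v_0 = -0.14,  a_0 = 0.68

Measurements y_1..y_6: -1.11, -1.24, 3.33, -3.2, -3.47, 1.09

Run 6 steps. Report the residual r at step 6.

step 1: x_pred=-4.5762  r=3.4662  x^+=-1.6507  v^+=0.6807  a^+=1.8726
step 2: x_pred=-0.5714  r=-0.6686  x^+=-1.1357  v^+=2.0653  a^+=1.6426
step 3: x_pred=0.9415  r=2.3885  x^+=2.9574  v^+=3.5348  a^+=2.4644
step 4: x_pred=6.4098  r=-9.6098  x^+=-1.7009  v^+=4.6087  a^+=-0.8421
step 5: x_pred=1.5982  r=-5.0682  x^+=-2.6794  v^+=3.5259  a^+=-2.5859
step 6: x_pred=-0.7310  r=1.8210  x^+=0.8059  v^+=1.6909  a^+=-1.9593

resid = 1.8210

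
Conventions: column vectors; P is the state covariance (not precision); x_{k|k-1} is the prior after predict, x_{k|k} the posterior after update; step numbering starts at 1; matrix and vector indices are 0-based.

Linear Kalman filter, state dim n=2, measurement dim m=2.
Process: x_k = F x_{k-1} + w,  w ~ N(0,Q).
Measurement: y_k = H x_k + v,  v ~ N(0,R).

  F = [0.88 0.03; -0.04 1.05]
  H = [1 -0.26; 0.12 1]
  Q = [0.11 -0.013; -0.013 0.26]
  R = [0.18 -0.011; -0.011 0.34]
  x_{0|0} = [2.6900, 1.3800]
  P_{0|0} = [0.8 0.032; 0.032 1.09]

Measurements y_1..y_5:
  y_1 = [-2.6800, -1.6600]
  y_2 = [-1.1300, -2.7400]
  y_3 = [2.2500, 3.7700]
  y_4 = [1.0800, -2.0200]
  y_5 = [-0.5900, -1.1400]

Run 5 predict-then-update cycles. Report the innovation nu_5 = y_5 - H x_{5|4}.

innov = [-1.4008, -0.3068]

step 1: x^-=[2.4086, 1.3414]  P^-=[0.7322 0.0227; 0.0227 1.4603]  S=[0.9991 -0.2808; -0.2808 1.8163]  K=[0.7779 0.1811; -0.1368 0.7843]  nu=[-4.7398, -3.2904]  x^+=[-1.8743, -0.5908]  P^+=[0.1472 0.0354; 0.0354 0.2639]
step 2: x^-=[-1.6671, -0.5454]  P^-=[0.2261 0.0228; 0.0228 0.5483]  S=[0.4313 -0.1044; -0.1044 0.8970]  K=[0.5391 0.1184; -0.1328 0.5988]  nu=[0.3953, -1.9945]  x^+=[-1.6901, -1.7923]  P^+=[0.1015 0.0221; 0.0221 0.2024]
step 3: x^-=[-1.5410, -1.8143]  P^-=[0.1899 0.0102; 0.0102 0.4815]  S=[0.3972 -0.1035; -0.1035 0.8266]  K=[0.4982 0.1023; -0.1419 0.5661]  nu=[3.3193, 5.7692]  x^+=[0.7029, 0.9808]  P^+=[0.0933 0.0181; 0.0181 0.1919]
step 4: x^-=[0.6480, 1.0017]  P^-=[0.1834 0.0065; 0.0065 0.4702]  S=[0.3918 -0.1050; -0.1050 0.8144]  K=[0.4900 0.0981; -0.1456 0.5595]  nu=[0.6925, -3.0995]  x^+=[0.6831, -0.8334]  P^+=[0.0915 0.0170; 0.0170 0.1898]
step 5: x^-=[0.5762, -0.9024]  P^-=[0.1820 0.0054; 0.0054 0.4680]  S=[0.3908 -0.1056; -0.1056 0.8119]  K=[0.4883 0.0971; -0.1467 0.5581]  nu=[-1.4008, -0.3068]  x^+=[-0.1375, -0.8681]  P^+=[0.0912 0.0167; 0.0167 0.1894]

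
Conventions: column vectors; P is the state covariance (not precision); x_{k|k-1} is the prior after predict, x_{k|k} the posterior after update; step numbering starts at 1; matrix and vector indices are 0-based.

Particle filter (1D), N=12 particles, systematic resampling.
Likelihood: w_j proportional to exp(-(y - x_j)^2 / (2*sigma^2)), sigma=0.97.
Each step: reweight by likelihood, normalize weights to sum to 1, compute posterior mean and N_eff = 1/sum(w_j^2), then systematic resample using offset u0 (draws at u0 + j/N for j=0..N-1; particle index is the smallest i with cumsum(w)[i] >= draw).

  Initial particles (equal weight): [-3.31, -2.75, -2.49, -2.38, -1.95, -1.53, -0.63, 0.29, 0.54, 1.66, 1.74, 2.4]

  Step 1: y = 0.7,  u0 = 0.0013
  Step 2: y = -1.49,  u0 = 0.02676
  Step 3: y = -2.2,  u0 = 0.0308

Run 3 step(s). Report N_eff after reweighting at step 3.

step 1: w=[0.0001, 0.0005, 0.0012, 0.0017, 0.0063, 0.0188, 0.1031, 0.2413, 0.2602, 0.1617, 0.1485, 0.0568]  mean=0.7591  Neff=5.3091  idx=[2, 6, 7, 7, 7, 8, 8, 8, 9, 9, 10, 10]
step 2: w=[0.2704, 0.3105, 0.0854, 0.0854, 0.0854, 0.0515, 0.0515, 0.0515, 0.0024, 0.0024, 0.0018, 0.0018]  mean=-0.6971  Neff=5.0147  idx=[0, 0, 0, 1, 1, 1, 1, 2, 3, 4, 5, 7]
step 3: w=[0.2334, 0.2334, 0.2334, 0.0659, 0.0659, 0.0659, 0.0659, 0.0091, 0.0091, 0.0091, 0.0045, 0.0045]  mean=-1.8970  Neff=5.5211  idx=[0, 0, 0, 1, 1, 1, 2, 2, 2, 4, 5, 6]

N_eff = 5.5211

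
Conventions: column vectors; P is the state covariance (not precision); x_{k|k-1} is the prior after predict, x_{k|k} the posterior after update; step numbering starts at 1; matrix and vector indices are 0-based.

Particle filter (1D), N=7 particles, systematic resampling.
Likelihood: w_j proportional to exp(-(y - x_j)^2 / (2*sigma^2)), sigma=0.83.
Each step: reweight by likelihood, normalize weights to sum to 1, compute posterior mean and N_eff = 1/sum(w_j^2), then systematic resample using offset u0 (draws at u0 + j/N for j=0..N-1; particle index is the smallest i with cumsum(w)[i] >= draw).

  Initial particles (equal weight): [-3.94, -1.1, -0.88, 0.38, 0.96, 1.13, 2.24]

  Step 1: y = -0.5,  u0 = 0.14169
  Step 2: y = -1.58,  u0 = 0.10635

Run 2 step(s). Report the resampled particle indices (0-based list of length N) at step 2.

step 1: w=[0.0001, 0.2958, 0.3459, 0.2190, 0.0818, 0.0558, 0.0017]  mean=-0.4015  Neff=3.7750  idx=[1, 1, 2, 2, 3, 3, 6]
step 2: w=[0.2630, 0.2630, 0.2178, 0.2178, 0.0191, 0.0191, 0.0000]  mean=-0.9475  Neff=4.2734  idx=[0, 0, 1, 2, 2, 3, 4]

resampled_idx = [0, 0, 1, 2, 2, 3, 4]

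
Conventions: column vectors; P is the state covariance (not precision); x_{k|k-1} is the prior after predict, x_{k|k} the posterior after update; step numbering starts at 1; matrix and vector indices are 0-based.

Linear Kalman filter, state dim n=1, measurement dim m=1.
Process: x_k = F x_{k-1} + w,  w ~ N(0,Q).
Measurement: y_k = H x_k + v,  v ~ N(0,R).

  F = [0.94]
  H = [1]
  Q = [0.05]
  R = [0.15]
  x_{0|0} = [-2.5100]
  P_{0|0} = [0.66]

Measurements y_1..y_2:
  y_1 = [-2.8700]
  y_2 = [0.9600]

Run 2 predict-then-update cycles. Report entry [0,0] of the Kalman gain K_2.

step 1: x^-=[-2.3594]  P^-=[0.6332]  S=[0.7832]  K=[0.8085]  nu=[-0.5106]  x^+=[-2.7722]  P^+=[0.1213]
step 2: x^-=[-2.6059]  P^-=[0.1572]  S=[0.3072]  K=[0.5116]  nu=[3.5659]  x^+=[-0.7814]  P^+=[0.0767]

K[0,0] = 0.5116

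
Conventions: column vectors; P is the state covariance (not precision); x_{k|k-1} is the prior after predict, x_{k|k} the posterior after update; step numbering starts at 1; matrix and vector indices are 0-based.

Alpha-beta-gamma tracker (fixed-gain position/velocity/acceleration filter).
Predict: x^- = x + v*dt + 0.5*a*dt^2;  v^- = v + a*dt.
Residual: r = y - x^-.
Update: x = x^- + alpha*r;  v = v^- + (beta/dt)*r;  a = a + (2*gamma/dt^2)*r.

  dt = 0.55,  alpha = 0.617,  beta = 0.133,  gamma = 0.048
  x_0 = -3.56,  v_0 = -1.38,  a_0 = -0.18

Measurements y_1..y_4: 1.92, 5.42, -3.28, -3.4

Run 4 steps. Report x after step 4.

x_post = -1.5772

step 1: x_pred=-4.3462  r=6.2662  x^+=-0.4800  v^+=0.0363  a^+=1.8086
step 2: x_pred=-0.1865  r=5.6065  x^+=3.2727  v^+=2.3868  a^+=3.5879
step 3: x_pred=5.1281  r=-8.4081  x^+=-0.0597  v^+=2.3269  a^+=0.9195
step 4: x_pred=1.3592  r=-4.7592  x^+=-1.5772  v^+=1.6817  a^+=-0.5908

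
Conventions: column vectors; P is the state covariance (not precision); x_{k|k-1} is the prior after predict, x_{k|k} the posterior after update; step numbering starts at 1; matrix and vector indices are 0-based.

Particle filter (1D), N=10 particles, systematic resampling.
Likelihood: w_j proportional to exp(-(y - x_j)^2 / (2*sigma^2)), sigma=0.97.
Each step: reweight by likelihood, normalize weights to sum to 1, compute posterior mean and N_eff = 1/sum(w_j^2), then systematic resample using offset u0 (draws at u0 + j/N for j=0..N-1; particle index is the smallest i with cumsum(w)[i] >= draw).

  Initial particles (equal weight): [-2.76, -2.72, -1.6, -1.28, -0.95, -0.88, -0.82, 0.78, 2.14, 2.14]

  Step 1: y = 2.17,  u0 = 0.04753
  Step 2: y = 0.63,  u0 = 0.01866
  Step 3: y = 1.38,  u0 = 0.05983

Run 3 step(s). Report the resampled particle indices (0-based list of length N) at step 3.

step 1: w=[0.0000, 0.0000, 0.0002, 0.0008, 0.0024, 0.0030, 0.0036, 0.1504, 0.4198, 0.4198]  mean=1.9049  Neff=2.6659  idx=[7, 7, 8, 8, 8, 8, 9, 9, 9, 9]
step 2: w=[0.2267, 0.2267, 0.0683, 0.0683, 0.0683, 0.0683, 0.0683, 0.0683, 0.0683, 0.0683]  mean=1.5233  Neff=7.1347  idx=[0, 0, 0, 1, 1, 2, 4, 5, 7, 8]
step 3: w=[0.1058, 0.1058, 0.1058, 0.1058, 0.1058, 0.0942, 0.0942, 0.0942, 0.0942, 0.0942]  mean=1.4207  Neff=9.9668  idx=[0, 1, 2, 3, 4, 5, 6, 7, 8, 9]

resampled_idx = [0, 1, 2, 3, 4, 5, 6, 7, 8, 9]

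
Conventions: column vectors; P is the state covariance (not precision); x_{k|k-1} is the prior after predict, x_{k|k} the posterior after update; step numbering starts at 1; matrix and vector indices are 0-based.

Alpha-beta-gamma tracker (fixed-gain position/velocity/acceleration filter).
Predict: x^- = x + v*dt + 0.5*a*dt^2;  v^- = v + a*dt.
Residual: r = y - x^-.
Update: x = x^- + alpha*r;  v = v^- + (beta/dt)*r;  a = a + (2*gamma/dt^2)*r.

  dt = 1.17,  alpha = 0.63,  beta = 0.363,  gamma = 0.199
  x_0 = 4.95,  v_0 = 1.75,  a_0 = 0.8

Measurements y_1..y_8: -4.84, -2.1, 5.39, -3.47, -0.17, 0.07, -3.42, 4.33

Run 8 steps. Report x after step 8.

x_post = 3.3461

step 1: x_pred=7.5451  r=-12.3851  x^+=-0.2575  v^+=-1.1565  a^+=-2.8009
step 2: x_pred=-3.5278  r=1.4278  x^+=-2.6283  v^+=-3.9906  a^+=-2.3858
step 3: x_pred=-8.9302  r=14.3202  x^+=0.0915  v^+=-2.3390  a^+=1.7778
step 4: x_pred=-1.4284  r=-2.0416  x^+=-2.7146  v^+=-0.8925  a^+=1.1842
step 5: x_pred=-2.9483  r=2.7783  x^+=-1.1980  v^+=1.3550  a^+=1.9919
step 6: x_pred=1.7507  r=-1.6807  x^+=0.6919  v^+=3.1641  a^+=1.5033
step 7: x_pred=5.4228  r=-8.8428  x^+=-0.1482  v^+=2.1794  a^+=-1.0677
step 8: x_pred=1.6709  r=2.6591  x^+=3.3461  v^+=1.7552  a^+=-0.2946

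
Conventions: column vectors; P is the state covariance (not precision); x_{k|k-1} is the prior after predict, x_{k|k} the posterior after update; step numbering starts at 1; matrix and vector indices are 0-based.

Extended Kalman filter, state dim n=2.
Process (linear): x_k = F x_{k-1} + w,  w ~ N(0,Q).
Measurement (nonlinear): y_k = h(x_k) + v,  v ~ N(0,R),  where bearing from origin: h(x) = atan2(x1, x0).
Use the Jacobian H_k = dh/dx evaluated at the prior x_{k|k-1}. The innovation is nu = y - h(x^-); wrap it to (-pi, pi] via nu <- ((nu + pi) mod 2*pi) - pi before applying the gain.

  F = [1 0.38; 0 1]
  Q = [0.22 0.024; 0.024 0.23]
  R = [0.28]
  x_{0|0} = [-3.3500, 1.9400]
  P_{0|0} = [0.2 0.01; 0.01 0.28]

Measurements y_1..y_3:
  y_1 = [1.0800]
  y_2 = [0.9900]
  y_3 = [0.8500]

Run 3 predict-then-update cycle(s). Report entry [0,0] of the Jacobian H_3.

step 1: x^-=[-2.6128, 1.9400]  P^-=[0.4680 0.1404; 0.1404 0.5100]  H_jac=[-0.1832 -0.2467]  S=[0.3394]  K=[-0.3546; -0.4465]  nu=[-1.4229]  x^+=[-2.1082, 2.5753]  P^+=[0.4253 0.0867; 0.0867 0.4423]
step 2: x^-=[-1.1296, 2.5753]  P^-=[0.7751 0.2787; 0.2787 0.6723]  H_jac=[-0.3257 -0.1428]  S=[0.4018]  K=[-0.7272; -0.4649]  nu=[-0.9942]  x^+=[-0.4066, 3.0374]  P^+=[0.5626 0.1429; 0.1429 0.5855]
step 3: x^-=[0.7476, 3.0374]  P^-=[0.9757 0.3894; 0.3894 0.8155]  H_jac=[-0.3104 0.0764]  S=[0.3603]  K=[-0.7580; -0.1625]  nu=[-0.4795]  x^+=[1.1110, 3.1154]  P^+=[0.7687 0.3450; 0.3450 0.8060]

H_jac[0,0] = -0.3104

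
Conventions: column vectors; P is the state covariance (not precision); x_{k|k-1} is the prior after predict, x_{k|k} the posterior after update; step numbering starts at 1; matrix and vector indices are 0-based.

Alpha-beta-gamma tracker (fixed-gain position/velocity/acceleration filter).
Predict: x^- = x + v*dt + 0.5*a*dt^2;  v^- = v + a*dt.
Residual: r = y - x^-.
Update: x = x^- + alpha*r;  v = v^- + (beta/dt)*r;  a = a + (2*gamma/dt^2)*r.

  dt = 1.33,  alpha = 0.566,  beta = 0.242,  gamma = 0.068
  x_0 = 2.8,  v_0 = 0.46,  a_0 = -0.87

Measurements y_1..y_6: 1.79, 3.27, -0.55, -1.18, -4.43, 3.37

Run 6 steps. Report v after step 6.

step 1: x_pred=2.6423  r=-0.8523  x^+=2.1599  v^+=-0.8522  a^+=-0.9355
step 2: x_pred=0.1991  r=3.0709  x^+=1.9372  v^+=-1.5377  a^+=-0.6994
step 3: x_pred=-0.7265  r=0.1765  x^+=-0.6266  v^+=-2.4358  a^+=-0.6859
step 4: x_pred=-4.4728  r=3.2928  x^+=-2.6091  v^+=-2.7488  a^+=-0.4327
step 5: x_pred=-6.6477  r=2.2177  x^+=-5.3925  v^+=-2.9208  a^+=-0.2622
step 6: x_pred=-9.5090  r=12.8790  x^+=-2.2195  v^+=-0.9261  a^+=0.7280

v_post = -0.9261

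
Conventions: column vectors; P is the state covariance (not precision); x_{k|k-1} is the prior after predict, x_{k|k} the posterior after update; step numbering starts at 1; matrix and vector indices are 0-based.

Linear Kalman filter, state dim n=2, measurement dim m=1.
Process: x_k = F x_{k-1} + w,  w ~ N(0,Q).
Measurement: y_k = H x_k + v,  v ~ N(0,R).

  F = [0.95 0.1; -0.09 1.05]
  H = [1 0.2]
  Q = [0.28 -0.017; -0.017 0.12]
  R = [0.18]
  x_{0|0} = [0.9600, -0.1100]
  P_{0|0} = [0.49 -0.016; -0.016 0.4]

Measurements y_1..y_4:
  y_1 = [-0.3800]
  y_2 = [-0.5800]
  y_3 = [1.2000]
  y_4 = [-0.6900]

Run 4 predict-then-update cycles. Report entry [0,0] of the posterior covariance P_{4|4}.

P_post[0,0] = 0.1516

step 1: x^-=[0.9010, -0.2019]  P^-=[0.7232 -0.0327; -0.0327 0.5680]  S=[0.9128]  K=[0.7851; 0.0886]  nu=[-1.2406]  x^+=[-0.0730, -0.3118]  P^+=[0.1606 -0.0962; -0.0962 0.5608]
step 2: x^-=[-0.1005, -0.3209]  P^-=[0.4122 -0.0669; -0.0669 0.7578]  S=[0.5958]  K=[0.6695; 0.1420]  nu=[-0.4153]  x^+=[-0.3786, -0.3798]  P^+=[0.1452 -0.1236; -0.1236 0.7458]
step 3: x^-=[-0.3976, -0.3648]  P^-=[0.3950 -0.0733; -0.0733 0.9668]  S=[0.5844]  K=[0.6509; 0.2055]  nu=[1.6706]  x^+=[0.6898, -0.0215]  P^+=[0.1474 -0.1514; -0.1514 0.9421]
step 4: x^-=[0.6531, -0.0847]  P^-=[0.3937 -0.0804; -0.0804 1.1885]  S=[0.5891]  K=[0.6410; 0.2670]  nu=[-1.3262]  x^+=[-0.1970, -0.4388]  P^+=[0.1516 -0.1812; -0.1812 1.1465]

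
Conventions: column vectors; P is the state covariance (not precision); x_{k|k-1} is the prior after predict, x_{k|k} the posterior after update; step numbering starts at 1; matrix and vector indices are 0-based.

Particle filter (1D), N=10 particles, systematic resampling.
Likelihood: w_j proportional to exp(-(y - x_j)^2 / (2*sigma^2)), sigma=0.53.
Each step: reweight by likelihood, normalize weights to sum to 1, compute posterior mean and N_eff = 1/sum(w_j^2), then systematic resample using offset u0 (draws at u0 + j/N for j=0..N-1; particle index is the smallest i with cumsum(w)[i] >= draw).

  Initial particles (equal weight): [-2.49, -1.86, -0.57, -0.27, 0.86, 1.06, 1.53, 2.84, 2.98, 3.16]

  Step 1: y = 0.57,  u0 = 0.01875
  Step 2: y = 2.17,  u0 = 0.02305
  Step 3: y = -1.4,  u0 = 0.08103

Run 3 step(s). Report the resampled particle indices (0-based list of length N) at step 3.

resampled_idx = [0, 0, 0, 0, 1, 1, 1, 2, 3, 4]

step 1: w=[0.0000, 0.0000, 0.0473, 0.1362, 0.4118, 0.3119, 0.0927, 0.0000, 0.0000, 0.0000]  mean=0.7630  Neff=3.3759  idx=[2, 3, 4, 4, 4, 4, 5, 5, 5, 6]
step 2: w=[0.0000, 0.0000, 0.0469, 0.0469, 0.0469, 0.0469, 0.1109, 0.1109, 0.1109, 0.4796]  mean=1.2479  Neff=3.6261  idx=[2, 4, 6, 7, 8, 9, 9, 9, 9, 9]
step 3: w=[0.3892, 0.3892, 0.0725, 0.0725, 0.0725, 0.0008, 0.0008, 0.0008, 0.0008, 0.0008]  mean=0.9062  Neff=3.1370  idx=[0, 0, 0, 0, 1, 1, 1, 2, 3, 4]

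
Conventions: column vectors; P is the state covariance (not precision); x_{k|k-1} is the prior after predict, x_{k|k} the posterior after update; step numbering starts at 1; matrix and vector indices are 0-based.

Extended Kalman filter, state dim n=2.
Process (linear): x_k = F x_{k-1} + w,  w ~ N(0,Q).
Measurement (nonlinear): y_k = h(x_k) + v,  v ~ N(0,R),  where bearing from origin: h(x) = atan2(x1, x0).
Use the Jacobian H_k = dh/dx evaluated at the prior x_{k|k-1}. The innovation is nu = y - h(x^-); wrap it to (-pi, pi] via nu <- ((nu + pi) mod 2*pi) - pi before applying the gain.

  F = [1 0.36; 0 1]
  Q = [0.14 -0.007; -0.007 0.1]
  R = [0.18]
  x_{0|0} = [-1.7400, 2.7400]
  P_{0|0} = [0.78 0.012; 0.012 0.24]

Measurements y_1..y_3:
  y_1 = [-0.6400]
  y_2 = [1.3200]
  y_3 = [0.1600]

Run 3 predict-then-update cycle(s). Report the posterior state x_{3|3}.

step 1: x^-=[-0.7536, 2.7400]  P^-=[0.9597 0.0914; 0.0914 0.3400]  H_jac=[-0.3393 -0.0933]  S=[0.2992]  K=[-1.1167; -0.2097]  nu=[-2.4792]  x^+=[2.0150, 3.2598]  P^+=[0.5866 0.0213; 0.0213 0.3268]
step 2: x^-=[3.1885, 3.2598]  P^-=[0.7843 0.1320; 0.1320 0.4268]  H_jac=[-0.1568 0.1533]  S=[0.2030]  K=[-0.5061; 0.2205]  nu=[0.5235]  x^+=[2.9236, 3.3753]  P^+=[0.7323 0.1547; 0.1547 0.4170]
step 3: x^-=[4.1387, 3.3753]  P^-=[1.0377 0.2978; 0.2978 0.5170]  H_jac=[-0.1183 0.1451]  S=[0.1952]  K=[-0.4078; 0.2038]  nu=[-0.5241]  x^+=[4.3524, 3.2684]  P^+=[1.0052 0.3140; 0.3140 0.5089]

x_post = [4.3524, 3.2684]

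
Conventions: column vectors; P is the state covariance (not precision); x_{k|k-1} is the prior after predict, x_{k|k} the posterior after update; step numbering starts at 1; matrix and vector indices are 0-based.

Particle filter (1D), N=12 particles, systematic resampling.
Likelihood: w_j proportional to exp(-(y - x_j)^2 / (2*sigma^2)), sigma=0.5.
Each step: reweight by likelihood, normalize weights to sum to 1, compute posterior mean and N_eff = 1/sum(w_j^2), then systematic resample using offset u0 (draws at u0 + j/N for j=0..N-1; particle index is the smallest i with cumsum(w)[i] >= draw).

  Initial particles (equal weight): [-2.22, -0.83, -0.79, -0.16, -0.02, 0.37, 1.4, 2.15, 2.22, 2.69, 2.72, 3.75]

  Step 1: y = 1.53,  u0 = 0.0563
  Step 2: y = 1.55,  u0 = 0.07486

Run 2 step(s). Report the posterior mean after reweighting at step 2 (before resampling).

post_mean = 1.6289

step 1: w=[0.0000, 0.0000, 0.0000, 0.0016, 0.0040, 0.0335, 0.4781, 0.2292, 0.1908, 0.0335, 0.0291, 0.0000]  mean=1.7673  Neff=3.1191  idx=[6, 6, 6, 6, 6, 6, 7, 7, 7, 8, 8, 10]
step 2: w=[0.1184, 0.1184, 0.1184, 0.1184, 0.1184, 0.1184, 0.0603, 0.0603, 0.0603, 0.0505, 0.0505, 0.0080]  mean=1.6289  Neff=9.9868  idx=[0, 1, 2, 2, 3, 4, 4, 5, 6, 7, 9, 10]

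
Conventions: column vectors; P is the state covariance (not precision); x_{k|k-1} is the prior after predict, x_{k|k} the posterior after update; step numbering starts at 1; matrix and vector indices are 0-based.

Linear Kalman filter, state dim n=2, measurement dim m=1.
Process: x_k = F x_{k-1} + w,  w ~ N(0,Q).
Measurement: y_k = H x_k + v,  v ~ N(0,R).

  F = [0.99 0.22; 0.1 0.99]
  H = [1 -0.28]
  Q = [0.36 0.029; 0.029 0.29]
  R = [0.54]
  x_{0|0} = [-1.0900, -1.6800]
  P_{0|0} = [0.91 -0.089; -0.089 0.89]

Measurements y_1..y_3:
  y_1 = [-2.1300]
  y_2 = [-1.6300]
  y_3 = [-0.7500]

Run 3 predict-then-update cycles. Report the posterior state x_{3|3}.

step 1: x^-=[-1.4487, -1.7722]  P^-=[1.2562 0.2237; 0.2237 1.1538]  S=[1.7614]  K=[0.6776; -0.0564]  nu=[-1.1775]  x^+=[-2.2466, -1.7058]  P^+=[0.4474 0.2910; 0.2910 1.1482]
step 2: x^-=[-2.5994, -1.9134]  P^-=[0.9809 0.6150; 0.6150 1.4774]  S=[1.2923]  K=[0.6258; 0.1558]  nu=[0.4337]  x^+=[-2.3281, -1.8458]  P^+=[0.4748 0.4890; 0.4890 1.4461]
step 3: x^-=[-2.7109, -2.0602]  P^-=[1.1084 0.8810; 0.8810 1.8088]  S=[1.2968]  K=[0.6645; 0.2888]  nu=[1.3840]  x^+=[-1.7912, -1.6605]  P^+=[0.5358 0.6321; 0.6321 1.7007]

x_post = [-1.7912, -1.6605]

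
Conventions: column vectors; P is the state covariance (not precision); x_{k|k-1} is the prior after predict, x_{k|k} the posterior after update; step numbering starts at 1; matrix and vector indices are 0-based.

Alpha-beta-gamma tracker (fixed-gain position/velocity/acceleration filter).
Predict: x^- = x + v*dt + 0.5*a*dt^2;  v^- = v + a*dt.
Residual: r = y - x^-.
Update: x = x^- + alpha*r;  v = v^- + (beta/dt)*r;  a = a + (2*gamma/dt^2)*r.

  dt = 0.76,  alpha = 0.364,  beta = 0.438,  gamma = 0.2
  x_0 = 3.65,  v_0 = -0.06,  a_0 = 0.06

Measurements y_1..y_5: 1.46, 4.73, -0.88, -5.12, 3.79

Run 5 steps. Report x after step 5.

step 1: x_pred=3.6217  r=-2.1617  x^+=2.8349  v^+=-1.2602  a^+=-1.4370
step 2: x_pred=1.4621  r=3.2679  x^+=2.6516  v^+=-0.4690  a^+=0.8261
step 3: x_pred=2.5337  r=-3.4137  x^+=1.2911  v^+=-1.8086  a^+=-1.5380
step 4: x_pred=-0.5276  r=-4.5924  x^+=-2.1992  v^+=-5.6241  a^+=-4.7183
step 5: x_pred=-7.8362  r=11.6262  x^+=-3.6043  v^+=-2.5097  a^+=3.3331

x_post = -3.6043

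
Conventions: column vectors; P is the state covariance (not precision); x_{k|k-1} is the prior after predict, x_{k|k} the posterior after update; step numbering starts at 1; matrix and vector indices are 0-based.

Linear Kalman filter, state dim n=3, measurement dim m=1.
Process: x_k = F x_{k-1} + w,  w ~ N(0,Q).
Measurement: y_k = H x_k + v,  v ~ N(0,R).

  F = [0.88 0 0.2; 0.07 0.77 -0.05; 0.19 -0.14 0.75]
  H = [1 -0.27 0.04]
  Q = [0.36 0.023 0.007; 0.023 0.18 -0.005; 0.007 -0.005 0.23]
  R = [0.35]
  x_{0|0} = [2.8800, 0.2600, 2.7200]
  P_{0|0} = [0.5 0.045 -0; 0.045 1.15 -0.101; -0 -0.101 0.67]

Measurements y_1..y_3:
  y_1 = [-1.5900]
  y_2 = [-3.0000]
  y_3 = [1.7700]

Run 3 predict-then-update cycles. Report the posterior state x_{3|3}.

x_post = [0.6209, 0.3969, 0.4694]

step 1: x^-=[3.0784, 0.2658, 2.5508]  P^-=[0.7740 0.0620 0.1884; 0.0620 0.8786 -0.2003; 0.1884 -0.2003 0.6663]  S=[1.1750]  K=[0.6509; -0.1559; 0.2290]  nu=[-4.6987]  x^+=[0.0202, 0.9984, 1.4746]  P^+=[0.2762 0.1813 0.0132; 0.1813 0.8500 -0.1584; 0.0132 -0.1584 0.6046]
step 2: x^-=[0.3127, 0.6964, 0.9700]  P^-=[0.6027 0.1320 0.1352; 0.1320 0.7185 -0.1829; 0.1352 -0.1829 0.6241]  S=[0.9496]  K=[0.6029; -0.0730; 0.2207]  nu=[-3.1634]  x^+=[-1.5946, 0.9273, 0.2719]  P^+=[0.2576 0.1738 0.0089; 0.1738 0.7134 -0.1676; 0.0089 -0.1676 0.5779]
step 3: x^-=[-1.3488, 0.5888, -0.2288]  P^-=[0.5857 0.1248 0.1262; 0.1248 0.6373 -0.1740; 0.1262 -0.1740 0.6068]  S=[0.9296]  K=[0.5992; -0.0584; 0.2124]  nu=[3.2869]  x^+=[0.6209, 0.3969, 0.4694]  P^+=[0.2519 0.1573 0.0079; 0.1573 0.6341 -0.1625; 0.0079 -0.1625 0.5649]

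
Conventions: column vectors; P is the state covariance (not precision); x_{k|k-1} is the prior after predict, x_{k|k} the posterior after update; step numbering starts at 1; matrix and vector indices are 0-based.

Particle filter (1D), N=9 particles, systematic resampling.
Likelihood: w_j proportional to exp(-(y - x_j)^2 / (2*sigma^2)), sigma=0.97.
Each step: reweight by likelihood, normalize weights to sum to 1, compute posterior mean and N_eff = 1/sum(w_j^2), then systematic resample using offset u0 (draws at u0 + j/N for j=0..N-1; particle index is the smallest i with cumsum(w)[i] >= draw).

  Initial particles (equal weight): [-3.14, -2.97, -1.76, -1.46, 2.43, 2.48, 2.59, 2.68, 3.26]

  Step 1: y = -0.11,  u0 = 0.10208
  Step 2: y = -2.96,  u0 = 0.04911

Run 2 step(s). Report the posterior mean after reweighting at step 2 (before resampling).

post_mean = -1.6207

step 1: w=[0.0103, 0.0176, 0.3200, 0.5162, 0.0441, 0.0385, 0.0283, 0.0217, 0.0033]  mean=-1.0570  Neff=2.6737  idx=[2, 2, 2, 3, 3, 3, 3, 4, 7]
step 2: w=[0.1785, 0.1785, 0.1785, 0.1161, 0.1161, 0.1161, 0.1161, 0.0000, 0.0000]  mean=-1.6207  Neff=6.6870  idx=[0, 0, 1, 2, 2, 3, 4, 5, 6]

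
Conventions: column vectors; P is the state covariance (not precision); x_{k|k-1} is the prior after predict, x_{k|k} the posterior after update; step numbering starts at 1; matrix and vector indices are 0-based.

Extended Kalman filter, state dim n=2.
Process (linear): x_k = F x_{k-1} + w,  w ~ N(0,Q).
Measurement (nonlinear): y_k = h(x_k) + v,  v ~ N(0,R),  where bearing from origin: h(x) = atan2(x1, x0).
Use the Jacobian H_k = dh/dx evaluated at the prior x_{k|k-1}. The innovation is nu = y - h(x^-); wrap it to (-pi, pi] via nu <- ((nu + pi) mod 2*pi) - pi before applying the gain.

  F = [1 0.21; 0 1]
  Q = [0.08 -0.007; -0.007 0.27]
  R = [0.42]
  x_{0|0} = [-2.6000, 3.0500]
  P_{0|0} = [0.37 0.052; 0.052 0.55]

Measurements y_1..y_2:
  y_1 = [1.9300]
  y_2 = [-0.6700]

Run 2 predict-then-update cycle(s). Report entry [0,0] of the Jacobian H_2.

H_jac[0,0] = -0.2766

step 1: x^-=[-1.9595, 3.0500]  P^-=[0.4961 0.1605; 0.1605 0.8200]  H_jac=[-0.2321 -0.1491]  S=[0.4761]  K=[-0.2921; -0.3351]  nu=[-0.2119]  x^+=[-1.8976, 3.1210]  P^+=[0.4555 0.1139; 0.1139 0.7666]
step 2: x^-=[-1.2422, 3.1210]  P^-=[0.6171 0.2679; 0.2679 1.0366]  H_jac=[-0.2766 -0.1101]  S=[0.4961]  K=[-0.4035; -0.3794]  nu=[-2.6196]  x^+=[-0.1851, 4.1148]  P^+=[0.5363 0.1919; 0.1919 0.9652]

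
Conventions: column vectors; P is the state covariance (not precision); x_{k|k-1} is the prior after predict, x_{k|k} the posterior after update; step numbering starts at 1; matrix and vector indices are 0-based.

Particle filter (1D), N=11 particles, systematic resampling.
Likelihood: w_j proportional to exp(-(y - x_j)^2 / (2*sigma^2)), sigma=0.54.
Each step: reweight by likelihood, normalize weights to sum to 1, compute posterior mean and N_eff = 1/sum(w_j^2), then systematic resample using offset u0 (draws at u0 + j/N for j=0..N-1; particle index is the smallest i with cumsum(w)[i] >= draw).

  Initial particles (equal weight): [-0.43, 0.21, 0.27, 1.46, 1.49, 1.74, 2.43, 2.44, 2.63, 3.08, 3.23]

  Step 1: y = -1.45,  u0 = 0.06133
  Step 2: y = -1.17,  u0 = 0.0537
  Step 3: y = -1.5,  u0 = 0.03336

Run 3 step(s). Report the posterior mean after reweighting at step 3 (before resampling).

step 1: w=[0.9173, 0.0484, 0.0342, 0.0000, 0.0000, 0.0000, 0.0000, 0.0000, 0.0000, 0.0000, 0.0000]  mean=-0.3750  Neff=1.1834  idx=[0, 0, 0, 0, 0, 0, 0, 0, 0, 0, 2]
step 2: w=[0.0993, 0.0993, 0.0993, 0.0993, 0.0993, 0.0993, 0.0993, 0.0993, 0.0993, 0.0993, 0.0073]  mean=-0.4249  Neff=10.1412  idx=[0, 1, 2, 3, 4, 5, 6, 6, 7, 8, 9]
step 3: w=[0.0909, 0.0909, 0.0909, 0.0909, 0.0909, 0.0909, 0.0909, 0.0909, 0.0909, 0.0909, 0.0909]  mean=-0.4300  Neff=11.0000  idx=[0, 1, 2, 3, 4, 5, 6, 7, 8, 9, 10]

post_mean = -0.4300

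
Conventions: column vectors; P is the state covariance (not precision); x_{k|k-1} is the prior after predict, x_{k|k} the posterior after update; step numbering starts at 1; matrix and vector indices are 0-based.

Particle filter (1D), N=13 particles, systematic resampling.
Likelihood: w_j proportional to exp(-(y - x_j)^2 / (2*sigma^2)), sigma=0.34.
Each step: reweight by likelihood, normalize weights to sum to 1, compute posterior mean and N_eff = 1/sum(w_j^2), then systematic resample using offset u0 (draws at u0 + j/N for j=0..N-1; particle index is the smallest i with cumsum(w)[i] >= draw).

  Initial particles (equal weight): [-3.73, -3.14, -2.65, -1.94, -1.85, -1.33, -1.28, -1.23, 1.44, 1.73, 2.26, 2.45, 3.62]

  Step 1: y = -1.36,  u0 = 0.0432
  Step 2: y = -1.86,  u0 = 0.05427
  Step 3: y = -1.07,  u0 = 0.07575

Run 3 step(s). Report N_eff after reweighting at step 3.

step 1: w=[0.0000, 0.0000, 0.0002, 0.0669, 0.1015, 0.2857, 0.2790, 0.2666, 0.0000, 0.0000, 0.0000, 0.0000, 0.0000]  mean=-1.3833  Neff=4.0760  idx=[3, 4, 5, 5, 5, 5, 6, 6, 6, 7, 7, 7, 7]
step 2: w=[0.2125, 0.2183, 0.0648, 0.0648, 0.0648, 0.0648, 0.0510, 0.0510, 0.0510, 0.0392, 0.0392, 0.0392, 0.0392]  mean=-1.5498  Neff=8.0919  idx=[0, 0, 0, 1, 1, 2, 3, 4, 5, 7, 8, 10, 12]
step 3: w=[0.0057, 0.0057, 0.0057, 0.0108, 0.0108, 0.1116, 0.1116, 0.1116, 0.1116, 0.1236, 0.1236, 0.1339, 0.1339]  mean=-1.3124  Neff=8.5782  idx=[5, 6, 6, 7, 8, 8, 9, 10, 10, 11, 11, 12, 12]

N_eff = 8.5782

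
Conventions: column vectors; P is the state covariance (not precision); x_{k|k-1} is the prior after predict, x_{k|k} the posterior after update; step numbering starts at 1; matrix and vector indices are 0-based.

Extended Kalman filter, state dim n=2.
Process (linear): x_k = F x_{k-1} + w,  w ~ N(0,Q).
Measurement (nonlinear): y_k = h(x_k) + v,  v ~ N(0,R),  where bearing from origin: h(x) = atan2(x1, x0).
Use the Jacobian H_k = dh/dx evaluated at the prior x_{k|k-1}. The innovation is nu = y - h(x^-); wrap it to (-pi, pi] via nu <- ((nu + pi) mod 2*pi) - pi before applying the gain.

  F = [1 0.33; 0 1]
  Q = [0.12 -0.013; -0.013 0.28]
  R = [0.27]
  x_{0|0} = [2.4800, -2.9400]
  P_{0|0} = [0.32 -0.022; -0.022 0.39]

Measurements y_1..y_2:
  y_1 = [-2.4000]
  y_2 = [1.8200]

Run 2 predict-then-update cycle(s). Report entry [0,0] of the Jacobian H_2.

step 1: x^-=[1.5098, -2.9400]  P^-=[0.4680 0.0937; 0.0937 0.6700]  H_jac=[0.2692 0.1382]  S=[0.3237]  K=[0.4291; 0.3640]  nu=[-1.3036]  x^+=[0.9504, -3.4146]  P^+=[0.4083 0.0431; 0.0431 0.6271]
step 2: x^-=[-0.1764, -3.4146]  P^-=[0.6251 0.2371; 0.2371 0.9071]  H_jac=[0.2921 -0.0151]  S=[0.3214]  K=[0.5569; 0.1728]  nu=[-2.8408]  x^+=[-1.7584, -3.9055]  P^+=[0.5254 0.2061; 0.2061 0.8975]

H_jac[0,0] = 0.2921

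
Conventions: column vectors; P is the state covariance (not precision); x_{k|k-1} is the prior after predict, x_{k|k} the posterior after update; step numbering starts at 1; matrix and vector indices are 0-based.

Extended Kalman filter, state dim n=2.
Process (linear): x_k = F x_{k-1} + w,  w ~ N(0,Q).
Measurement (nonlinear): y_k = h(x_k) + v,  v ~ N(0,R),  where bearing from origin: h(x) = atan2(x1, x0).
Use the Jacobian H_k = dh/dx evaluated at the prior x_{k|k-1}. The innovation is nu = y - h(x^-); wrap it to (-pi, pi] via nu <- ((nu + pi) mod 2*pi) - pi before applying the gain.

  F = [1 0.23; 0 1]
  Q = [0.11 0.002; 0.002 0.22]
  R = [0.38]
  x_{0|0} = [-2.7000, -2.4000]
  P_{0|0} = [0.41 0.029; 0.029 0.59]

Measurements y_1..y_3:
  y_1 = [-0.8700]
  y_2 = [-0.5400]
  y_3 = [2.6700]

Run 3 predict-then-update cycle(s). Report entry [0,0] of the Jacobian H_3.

step 1: x^-=[-3.2520, -2.4000]  P^-=[0.5646 0.1667; 0.1667 0.8100]  H_jac=[0.1469 -0.1991]  S=[0.4145]  K=[0.1200; -0.3299]  nu=[1.6358]  x^+=[-3.0557, -2.9397]  P^+=[0.5586 0.1831; 0.1831 0.7649]
step 2: x^-=[-3.7318, -2.9397]  P^-=[0.7933 0.3610; 0.3610 0.9849]  H_jac=[0.1303 -0.1654]  S=[0.4048]  K=[0.1078; -0.2861]  nu=[1.9344]  x^+=[-3.5233, -3.4931]  P^+=[0.7886 0.3735; 0.3735 0.9517]
step 3: x^-=[-4.3267, -3.4931]  P^-=[1.1207 0.5944; 0.5944 1.1717]  H_jac=[0.1130 -0.1399]  S=[0.3985]  K=[0.1090; -0.2430]  nu=[-1.1508]  x^+=[-4.4522, -3.2135]  P^+=[1.1160 0.6050; 0.6050 1.1482]

H_jac[0,0] = 0.1130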